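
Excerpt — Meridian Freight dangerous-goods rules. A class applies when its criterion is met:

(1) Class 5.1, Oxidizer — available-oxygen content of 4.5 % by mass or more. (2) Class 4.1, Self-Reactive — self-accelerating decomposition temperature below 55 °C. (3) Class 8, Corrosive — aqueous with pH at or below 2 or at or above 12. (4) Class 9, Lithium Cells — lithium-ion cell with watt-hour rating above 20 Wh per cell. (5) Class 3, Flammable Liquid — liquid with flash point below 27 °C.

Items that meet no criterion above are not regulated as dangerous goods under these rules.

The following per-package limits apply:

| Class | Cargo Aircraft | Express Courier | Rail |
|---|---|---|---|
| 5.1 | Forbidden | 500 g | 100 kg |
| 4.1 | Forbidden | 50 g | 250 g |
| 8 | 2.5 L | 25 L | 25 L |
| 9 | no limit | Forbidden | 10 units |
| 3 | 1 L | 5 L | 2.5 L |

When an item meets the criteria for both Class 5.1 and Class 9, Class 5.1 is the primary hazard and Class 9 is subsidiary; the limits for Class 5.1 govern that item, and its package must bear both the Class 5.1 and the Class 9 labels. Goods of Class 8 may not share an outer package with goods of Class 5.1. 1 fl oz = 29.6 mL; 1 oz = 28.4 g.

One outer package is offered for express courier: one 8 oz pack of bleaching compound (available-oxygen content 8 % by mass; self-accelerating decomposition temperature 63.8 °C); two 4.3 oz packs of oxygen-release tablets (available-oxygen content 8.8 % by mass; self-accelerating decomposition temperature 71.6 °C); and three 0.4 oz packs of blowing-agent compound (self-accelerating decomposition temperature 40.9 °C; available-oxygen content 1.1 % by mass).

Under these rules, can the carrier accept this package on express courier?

Available-oxygen content 8 % by mass meets the Class 5.1 criterion (Oxidizer), so the bleaching compound is Class 5.1.
The oxygen-release tablets have available-oxygen content 8.8 % by mass, which is ≥ 4.5 % by mass, so they are Class 5.1 (Oxidizer).
Blowing-agent compound: self-accelerating decomposition temperature 40.9 °C < 55 °C → Class 4.1 (Self-Reactive).
Class 5.1 net quantity: (one 8 oz pack = 227.2 g) + (two 4.3 oz packs = 244.24 g) = 471.44 g.
471.44 g is within the express courier limit of 500 g for Class 5.1.
Class 4.1 quantity: three 0.4 oz packs = 34.08 g.
34.08 g ≤ 50 g (express courier limit, Class 4.1) — within limit.
The segregation rule (Class 8 with Class 5.1) does not apply to Class 5.1 with Class 4.1.
Every hazard class is within its express courier limit and no segregation rule is violated.

Yes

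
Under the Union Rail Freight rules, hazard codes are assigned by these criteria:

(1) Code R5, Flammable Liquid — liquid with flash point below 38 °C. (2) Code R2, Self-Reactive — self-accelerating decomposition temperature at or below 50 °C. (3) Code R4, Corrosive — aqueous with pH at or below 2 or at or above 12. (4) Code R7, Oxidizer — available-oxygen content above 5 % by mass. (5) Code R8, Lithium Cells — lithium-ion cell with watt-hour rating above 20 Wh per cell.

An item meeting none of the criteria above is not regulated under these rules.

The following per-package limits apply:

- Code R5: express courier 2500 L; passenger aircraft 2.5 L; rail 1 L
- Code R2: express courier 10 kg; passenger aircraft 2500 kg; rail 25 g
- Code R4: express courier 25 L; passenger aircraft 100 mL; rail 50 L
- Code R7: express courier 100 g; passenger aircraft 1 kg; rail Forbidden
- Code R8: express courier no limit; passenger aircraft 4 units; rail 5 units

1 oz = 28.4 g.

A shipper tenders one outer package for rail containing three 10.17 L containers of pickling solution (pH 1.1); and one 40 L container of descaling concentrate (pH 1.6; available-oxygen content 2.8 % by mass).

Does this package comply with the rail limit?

The pickling solution has pH 1.1, which is ≤ 2, so it is Code R4 (Corrosive).
Descaling concentrate: pH 1.6 ≤ 2 → Code R4 (Corrosive).
Code R4 net quantity: (three 10.17 L containers = 30.51 L) + 40 L = 70.51 L.
70.51 L exceeds the rail limit of 50 L for Code R4.

No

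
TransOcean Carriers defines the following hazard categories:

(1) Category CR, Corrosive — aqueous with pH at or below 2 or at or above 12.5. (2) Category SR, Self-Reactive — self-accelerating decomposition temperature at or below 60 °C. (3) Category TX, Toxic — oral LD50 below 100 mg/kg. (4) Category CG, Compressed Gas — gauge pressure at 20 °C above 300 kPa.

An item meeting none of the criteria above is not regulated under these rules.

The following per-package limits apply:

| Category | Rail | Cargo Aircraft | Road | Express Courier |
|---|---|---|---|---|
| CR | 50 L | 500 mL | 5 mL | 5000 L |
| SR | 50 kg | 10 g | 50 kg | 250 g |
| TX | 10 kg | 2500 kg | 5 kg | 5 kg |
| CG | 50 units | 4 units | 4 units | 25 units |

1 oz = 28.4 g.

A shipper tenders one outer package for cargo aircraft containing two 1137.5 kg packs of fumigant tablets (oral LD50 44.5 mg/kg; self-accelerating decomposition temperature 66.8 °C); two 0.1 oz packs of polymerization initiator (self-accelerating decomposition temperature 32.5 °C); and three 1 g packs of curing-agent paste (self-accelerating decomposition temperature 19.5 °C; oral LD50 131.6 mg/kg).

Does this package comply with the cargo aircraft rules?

Yes

The fumigant tablets have oral LD50 44.5 mg/kg, which is < 100 mg/kg, so they are Category TX (Toxic).
With self-accelerating decomposition temperature 32.5 °C (≤ 60 °C), the polymerization initiator falls in Category SR.
Self-accelerating decomposition temperature 19.5 °C meets the Category SR criterion (Self-Reactive), so the curing-agent paste is Category SR.
Total Category SR: (two 0.1 oz packs = 5.68 g) + (three 1 g packs = 3 g) = 8.68 g.
8.68 g is within the cargo aircraft limit of 10 g for Category SR.
Category TX quantity: two 1137.5 kg packs = 2275 kg.
That is within the Category TX cargo aircraft limit of 2500 kg.
Every hazard category is within its cargo aircraft limit and no segregation rule is violated.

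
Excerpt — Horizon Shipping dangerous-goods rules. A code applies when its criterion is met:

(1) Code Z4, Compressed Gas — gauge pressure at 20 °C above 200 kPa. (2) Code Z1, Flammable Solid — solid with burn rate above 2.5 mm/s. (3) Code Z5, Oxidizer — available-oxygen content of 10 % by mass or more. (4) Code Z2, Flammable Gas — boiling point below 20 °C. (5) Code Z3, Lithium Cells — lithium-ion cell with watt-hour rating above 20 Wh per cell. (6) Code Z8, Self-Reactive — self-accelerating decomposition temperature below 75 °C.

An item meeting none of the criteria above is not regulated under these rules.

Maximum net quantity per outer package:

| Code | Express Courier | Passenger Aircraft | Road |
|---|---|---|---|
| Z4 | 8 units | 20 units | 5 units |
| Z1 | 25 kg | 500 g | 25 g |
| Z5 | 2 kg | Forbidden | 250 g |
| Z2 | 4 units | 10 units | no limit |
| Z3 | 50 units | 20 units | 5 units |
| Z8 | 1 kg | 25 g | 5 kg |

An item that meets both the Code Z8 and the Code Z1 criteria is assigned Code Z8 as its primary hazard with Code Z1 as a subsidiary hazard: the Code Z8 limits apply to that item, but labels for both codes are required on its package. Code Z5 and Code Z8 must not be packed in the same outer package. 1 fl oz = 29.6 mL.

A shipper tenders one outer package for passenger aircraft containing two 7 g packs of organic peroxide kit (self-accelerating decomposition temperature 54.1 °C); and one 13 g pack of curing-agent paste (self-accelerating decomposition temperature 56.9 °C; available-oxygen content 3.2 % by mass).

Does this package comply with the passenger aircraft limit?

No

With self-accelerating decomposition temperature 54.1 °C (< 75 °C), the organic peroxide kit falls in Code Z8.
The curing-agent paste has self-accelerating decomposition temperature 56.9 °C, which is < 75 °C, so it is Code Z8 (Self-Reactive).
Total Code Z8: (two 7 g packs = 14 g) + 13 g = 27 g.
27 g > 25 g (passenger aircraft limit, Code Z8) — over the limit.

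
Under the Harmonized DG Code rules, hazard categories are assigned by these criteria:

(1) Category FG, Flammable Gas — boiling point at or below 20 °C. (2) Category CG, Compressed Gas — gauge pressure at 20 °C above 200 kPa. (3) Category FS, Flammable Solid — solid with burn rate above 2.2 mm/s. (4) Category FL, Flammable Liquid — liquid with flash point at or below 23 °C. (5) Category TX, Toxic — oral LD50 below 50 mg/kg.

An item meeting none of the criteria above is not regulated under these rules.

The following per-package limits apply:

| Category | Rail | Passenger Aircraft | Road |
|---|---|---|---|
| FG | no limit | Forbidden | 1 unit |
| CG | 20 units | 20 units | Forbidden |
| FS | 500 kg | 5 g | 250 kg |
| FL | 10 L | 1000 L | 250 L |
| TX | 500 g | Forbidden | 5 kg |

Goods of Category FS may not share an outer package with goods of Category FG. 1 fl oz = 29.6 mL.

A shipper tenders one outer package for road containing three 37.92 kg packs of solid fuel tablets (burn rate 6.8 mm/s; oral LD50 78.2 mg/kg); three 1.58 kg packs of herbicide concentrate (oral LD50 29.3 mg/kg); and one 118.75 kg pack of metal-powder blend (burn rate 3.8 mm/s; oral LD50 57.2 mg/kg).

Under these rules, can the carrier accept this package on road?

Burn rate 6.8 mm/s meets the Category FS criterion (Flammable Solid), so the solid fuel tablets are Category FS.
Herbicide concentrate: oral LD50 29.3 mg/kg < 50 mg/kg → Category TX (Toxic).
The metal-powder blend has burn rate 3.8 mm/s, which is > 2.2 mm/s, so it is Category FS (Flammable Solid).
Category FS net quantity: (three 37.92 kg packs = 113.76 kg) + 118.75 kg = 232.51 kg.
232.51 kg is within the road limit of 250 kg for Category FS.
Category TX quantity: three 1.58 kg packs = 4.74 kg.
That is within the Category TX road limit of 5 kg.
The segregation rule (Category FS with Category FG) does not apply to Category FS with Category TX.
Every hazard category is within its road limit and no segregation rule is violated.

Yes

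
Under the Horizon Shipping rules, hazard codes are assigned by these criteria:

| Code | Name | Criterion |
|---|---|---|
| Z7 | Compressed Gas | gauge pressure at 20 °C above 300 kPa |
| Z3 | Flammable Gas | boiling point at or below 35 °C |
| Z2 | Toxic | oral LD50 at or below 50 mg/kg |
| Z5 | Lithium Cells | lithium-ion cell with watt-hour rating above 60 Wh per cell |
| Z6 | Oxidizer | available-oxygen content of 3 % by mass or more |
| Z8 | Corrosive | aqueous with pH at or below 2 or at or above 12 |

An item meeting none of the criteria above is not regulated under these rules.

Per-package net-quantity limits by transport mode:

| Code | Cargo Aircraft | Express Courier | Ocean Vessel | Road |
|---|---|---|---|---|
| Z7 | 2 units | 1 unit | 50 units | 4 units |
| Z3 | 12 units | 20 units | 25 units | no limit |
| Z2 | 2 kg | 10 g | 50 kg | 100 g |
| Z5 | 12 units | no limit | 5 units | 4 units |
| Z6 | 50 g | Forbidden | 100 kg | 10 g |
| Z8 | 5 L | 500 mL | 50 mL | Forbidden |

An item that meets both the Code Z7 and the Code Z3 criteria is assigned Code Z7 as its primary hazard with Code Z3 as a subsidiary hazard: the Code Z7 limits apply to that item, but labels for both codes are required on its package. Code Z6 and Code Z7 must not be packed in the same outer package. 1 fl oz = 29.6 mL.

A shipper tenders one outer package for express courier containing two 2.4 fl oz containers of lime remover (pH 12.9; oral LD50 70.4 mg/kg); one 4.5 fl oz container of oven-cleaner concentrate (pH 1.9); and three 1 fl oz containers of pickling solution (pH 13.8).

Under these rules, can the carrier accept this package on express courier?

Yes

pH 12.9 meets the Code Z8 criterion (Corrosive), so the lime remover is Code Z8.
The oven-cleaner concentrate has pH 1.9, which is ≤ 2, so it is Code Z8 (Corrosive).
pH 13.8 meets the Code Z8 criterion (Corrosive), so the pickling solution is Code Z8.
Code Z8 net quantity: (two 2.4 fl oz containers = 142.08 mL) + (one 4.5 fl oz container = 133.2 mL) + (three 1 fl oz containers = 88.8 mL) = 364.08 mL.
That is within the Code Z8 express courier limit of 500 mL.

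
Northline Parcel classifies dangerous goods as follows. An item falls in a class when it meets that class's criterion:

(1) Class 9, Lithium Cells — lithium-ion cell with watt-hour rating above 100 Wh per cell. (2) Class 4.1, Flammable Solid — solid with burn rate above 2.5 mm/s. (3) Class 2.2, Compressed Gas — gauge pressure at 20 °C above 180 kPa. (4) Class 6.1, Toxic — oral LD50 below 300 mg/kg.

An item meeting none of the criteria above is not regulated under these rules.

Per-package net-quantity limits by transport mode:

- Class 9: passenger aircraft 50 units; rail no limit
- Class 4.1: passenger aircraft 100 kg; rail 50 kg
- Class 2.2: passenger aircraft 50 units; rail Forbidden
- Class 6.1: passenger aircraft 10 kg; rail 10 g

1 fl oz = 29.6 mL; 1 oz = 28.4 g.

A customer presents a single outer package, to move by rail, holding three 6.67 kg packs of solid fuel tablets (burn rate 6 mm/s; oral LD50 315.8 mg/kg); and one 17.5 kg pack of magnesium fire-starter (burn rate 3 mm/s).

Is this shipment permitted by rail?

Yes

Solid fuel tablets: burn rate 6 mm/s > 2.5 mm/s → Class 4.1 (Flammable Solid).
Burn rate 3 mm/s meets the Class 4.1 criterion (Flammable Solid), so the magnesium fire-starter is Class 4.1.
Class 4.1 net quantity: (three 6.67 kg packs = 20.01 kg) + 17.5 kg = 37.51 kg.
37.51 kg ≤ 50 kg (rail limit, Class 4.1) — within limit.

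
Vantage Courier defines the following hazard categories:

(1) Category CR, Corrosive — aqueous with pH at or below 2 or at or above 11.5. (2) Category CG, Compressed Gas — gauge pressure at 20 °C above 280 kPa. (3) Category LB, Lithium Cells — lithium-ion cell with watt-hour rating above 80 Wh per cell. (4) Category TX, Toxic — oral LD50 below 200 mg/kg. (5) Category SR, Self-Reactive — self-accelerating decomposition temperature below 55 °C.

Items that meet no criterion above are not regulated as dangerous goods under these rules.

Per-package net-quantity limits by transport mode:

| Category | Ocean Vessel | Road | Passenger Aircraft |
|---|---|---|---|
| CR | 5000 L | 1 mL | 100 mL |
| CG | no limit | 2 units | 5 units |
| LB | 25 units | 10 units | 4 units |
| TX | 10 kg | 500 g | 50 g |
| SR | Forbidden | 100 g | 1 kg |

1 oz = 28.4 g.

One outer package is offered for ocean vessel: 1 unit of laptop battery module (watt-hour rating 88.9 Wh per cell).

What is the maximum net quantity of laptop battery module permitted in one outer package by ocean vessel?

The laptop battery module has watt-hour rating 88.9 Wh per cell, which is > 80 Wh per cell, so it is Category LB (Lithium Cells).
The ocean vessel limit for Category LB is 25 units.

25 units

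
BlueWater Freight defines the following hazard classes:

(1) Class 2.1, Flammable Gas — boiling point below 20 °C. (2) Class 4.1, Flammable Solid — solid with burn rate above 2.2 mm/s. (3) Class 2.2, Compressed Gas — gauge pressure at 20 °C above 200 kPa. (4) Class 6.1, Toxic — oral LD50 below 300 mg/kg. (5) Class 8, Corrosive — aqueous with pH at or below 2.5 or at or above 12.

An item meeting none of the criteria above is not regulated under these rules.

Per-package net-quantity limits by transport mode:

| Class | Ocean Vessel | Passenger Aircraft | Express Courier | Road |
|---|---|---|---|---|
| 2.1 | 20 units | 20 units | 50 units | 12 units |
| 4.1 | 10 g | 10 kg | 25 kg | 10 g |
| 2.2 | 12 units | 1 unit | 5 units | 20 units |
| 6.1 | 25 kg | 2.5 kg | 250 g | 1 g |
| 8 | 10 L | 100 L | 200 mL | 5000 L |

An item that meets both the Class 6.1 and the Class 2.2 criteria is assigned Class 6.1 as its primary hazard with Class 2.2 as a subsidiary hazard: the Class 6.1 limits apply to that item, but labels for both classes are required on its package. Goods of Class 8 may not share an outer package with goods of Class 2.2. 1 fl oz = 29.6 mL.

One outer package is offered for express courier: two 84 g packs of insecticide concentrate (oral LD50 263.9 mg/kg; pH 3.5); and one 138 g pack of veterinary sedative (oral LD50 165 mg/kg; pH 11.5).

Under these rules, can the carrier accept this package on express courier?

No

Oral LD50 263.9 mg/kg meets the Class 6.1 criterion (Toxic), so the insecticide concentrate is Class 6.1.
With oral LD50 165 mg/kg (< 300 mg/kg), the veterinary sedative falls in Class 6.1.
Total Class 6.1: (two 84 g packs = 168 g) + 138 g = 306 g.
That exceeds the Class 6.1 express courier limit of 250 g.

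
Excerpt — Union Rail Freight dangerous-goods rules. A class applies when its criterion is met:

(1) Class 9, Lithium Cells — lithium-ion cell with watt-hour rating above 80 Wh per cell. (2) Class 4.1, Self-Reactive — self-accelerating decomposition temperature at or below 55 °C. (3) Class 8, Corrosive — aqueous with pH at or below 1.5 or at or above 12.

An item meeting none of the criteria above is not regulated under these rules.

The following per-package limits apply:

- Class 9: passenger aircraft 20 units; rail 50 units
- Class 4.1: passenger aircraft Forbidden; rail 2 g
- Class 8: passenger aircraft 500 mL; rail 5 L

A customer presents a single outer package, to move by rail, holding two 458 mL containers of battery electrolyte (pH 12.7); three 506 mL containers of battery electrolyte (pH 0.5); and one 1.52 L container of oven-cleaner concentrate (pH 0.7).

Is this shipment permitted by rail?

With pH 12.7 (≥ 12), the battery electrolyte falls in Class 8.
The battery electrolyte has pH 0.5, which is ≤ 1.5, so it is Class 8 (Corrosive).
The oven-cleaner concentrate has pH 0.7, which is ≤ 1.5, so it is Class 8 (Corrosive).
Class 8 net quantity: (two 458 mL containers = 916 mL) + (three 506 mL containers = 1.518 L) + 1.52 L = 3.954 L.
3.954 L is within the rail limit of 5 L for Class 8.

Yes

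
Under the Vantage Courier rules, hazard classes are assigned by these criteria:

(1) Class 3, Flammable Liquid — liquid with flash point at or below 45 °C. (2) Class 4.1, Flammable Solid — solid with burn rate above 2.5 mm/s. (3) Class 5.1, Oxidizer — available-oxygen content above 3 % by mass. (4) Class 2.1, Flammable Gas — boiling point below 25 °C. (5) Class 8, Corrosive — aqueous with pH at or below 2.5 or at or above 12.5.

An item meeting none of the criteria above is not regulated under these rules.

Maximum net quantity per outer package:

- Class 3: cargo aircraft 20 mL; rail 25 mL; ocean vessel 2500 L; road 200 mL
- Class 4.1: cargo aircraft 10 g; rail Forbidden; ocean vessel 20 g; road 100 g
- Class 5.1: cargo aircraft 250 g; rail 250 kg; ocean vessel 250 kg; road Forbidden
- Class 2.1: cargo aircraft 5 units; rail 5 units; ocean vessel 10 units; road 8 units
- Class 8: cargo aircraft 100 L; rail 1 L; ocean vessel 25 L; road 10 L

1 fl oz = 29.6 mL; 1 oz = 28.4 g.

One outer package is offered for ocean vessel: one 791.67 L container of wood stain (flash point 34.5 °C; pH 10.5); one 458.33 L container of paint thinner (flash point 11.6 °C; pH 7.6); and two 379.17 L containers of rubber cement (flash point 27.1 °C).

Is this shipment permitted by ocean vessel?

Flash point 34.5 °C meets the Class 3 criterion (Flammable Liquid), so the wood stain is Class 3.
With flash point 11.6 °C (≤ 45 °C), the paint thinner falls in Class 3.
Flash point 27.1 °C meets the Class 3 criterion (Flammable Liquid), so the rubber cement is Class 3.
Class 3 net quantity: 791.67 L + 458.33 L + (two 379.17 L containers = 758.34 L) = 2008.34 L.
2008.34 L ≤ 2500 L (ocean vessel limit, Class 3) — within limit.

Yes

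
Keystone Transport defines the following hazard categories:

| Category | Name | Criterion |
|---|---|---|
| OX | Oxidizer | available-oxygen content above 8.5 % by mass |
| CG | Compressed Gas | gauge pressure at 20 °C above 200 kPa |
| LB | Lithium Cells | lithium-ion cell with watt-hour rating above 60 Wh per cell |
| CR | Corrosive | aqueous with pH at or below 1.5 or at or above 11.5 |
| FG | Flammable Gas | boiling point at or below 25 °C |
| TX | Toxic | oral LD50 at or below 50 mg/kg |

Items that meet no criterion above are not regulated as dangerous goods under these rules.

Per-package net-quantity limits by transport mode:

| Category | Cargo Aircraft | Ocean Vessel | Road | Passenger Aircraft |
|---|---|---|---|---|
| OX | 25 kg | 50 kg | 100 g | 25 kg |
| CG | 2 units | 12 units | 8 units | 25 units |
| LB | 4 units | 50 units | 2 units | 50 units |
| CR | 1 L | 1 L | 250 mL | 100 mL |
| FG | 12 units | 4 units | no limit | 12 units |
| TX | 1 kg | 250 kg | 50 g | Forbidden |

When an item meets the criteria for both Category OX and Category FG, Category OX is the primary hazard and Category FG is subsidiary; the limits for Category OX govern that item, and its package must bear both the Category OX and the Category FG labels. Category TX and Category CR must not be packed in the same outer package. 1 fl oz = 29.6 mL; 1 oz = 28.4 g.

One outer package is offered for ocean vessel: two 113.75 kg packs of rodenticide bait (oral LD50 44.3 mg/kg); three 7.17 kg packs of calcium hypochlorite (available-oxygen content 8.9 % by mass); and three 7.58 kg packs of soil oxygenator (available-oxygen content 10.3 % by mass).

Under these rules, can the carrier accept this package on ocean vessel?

The rodenticide bait has oral LD50 44.3 mg/kg, which is ≤ 50 mg/kg, so it is Category TX (Toxic).
With available-oxygen content 8.9 % by mass (> 8.5 % by mass), the calcium hypochlorite falls in Category OX.
With available-oxygen content 10.3 % by mass (> 8.5 % by mass), the soil oxygenator falls in Category OX.
Category TX quantity: two 113.75 kg packs = 227.5 kg.
227.5 kg is within the ocean vessel limit of 250 kg for Category TX.
Category OX net quantity: (three 7.17 kg packs = 21.51 kg) + (three 7.58 kg packs = 22.74 kg) = 44.25 kg.
44.25 kg is within the ocean vessel limit of 50 kg for Category OX.
The segregation rule (Category TX with Category CR) does not apply to Category TX with Category OX.
Every hazard category is within its ocean vessel limit and no segregation rule is violated.

Yes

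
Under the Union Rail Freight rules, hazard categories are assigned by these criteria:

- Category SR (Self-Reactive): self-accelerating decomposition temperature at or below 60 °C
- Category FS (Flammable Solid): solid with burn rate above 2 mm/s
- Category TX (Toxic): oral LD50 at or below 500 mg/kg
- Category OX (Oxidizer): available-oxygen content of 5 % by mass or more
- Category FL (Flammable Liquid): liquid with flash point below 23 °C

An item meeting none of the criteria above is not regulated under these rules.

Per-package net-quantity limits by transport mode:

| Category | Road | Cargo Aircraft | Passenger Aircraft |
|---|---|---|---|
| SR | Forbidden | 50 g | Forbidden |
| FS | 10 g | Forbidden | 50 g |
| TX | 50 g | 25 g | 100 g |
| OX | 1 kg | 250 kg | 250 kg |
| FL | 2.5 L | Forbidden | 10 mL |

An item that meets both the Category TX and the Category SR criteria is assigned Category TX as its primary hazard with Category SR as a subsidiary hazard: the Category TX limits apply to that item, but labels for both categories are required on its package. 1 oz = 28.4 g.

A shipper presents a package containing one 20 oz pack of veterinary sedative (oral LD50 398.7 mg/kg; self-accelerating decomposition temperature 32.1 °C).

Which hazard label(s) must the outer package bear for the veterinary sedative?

Category SR and TX

Oral LD50 398.7 mg/kg meets the Category TX criterion (Toxic), so the veterinary sedative is Category TX.
The veterinary sedative has self-accelerating decomposition temperature 32.1 °C, which is ≤ 60 °C, so it is Category SR (Self-Reactive).
By the precedence rule Category TX is primary and Category SR is subsidiary, and that rule requires both labels on the package.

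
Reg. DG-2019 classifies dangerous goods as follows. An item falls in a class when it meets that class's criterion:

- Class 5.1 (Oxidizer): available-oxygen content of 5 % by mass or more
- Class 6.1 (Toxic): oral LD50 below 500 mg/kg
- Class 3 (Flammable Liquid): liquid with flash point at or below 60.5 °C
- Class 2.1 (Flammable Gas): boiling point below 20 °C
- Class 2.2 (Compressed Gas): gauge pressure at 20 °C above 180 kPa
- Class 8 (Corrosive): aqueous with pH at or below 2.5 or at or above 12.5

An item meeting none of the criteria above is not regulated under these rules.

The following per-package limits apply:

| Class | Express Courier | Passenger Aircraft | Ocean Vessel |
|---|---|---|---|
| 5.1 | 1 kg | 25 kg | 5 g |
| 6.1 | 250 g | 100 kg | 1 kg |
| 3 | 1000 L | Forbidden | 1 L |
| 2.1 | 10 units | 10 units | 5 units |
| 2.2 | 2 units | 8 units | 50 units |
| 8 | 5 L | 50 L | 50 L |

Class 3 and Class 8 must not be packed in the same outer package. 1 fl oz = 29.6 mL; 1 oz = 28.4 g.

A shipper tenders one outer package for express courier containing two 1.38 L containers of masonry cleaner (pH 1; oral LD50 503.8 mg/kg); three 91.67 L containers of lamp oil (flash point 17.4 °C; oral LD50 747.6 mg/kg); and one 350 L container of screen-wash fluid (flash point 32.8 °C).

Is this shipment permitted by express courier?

No

The masonry cleaner has pH 1, which is ≤ 2.5, so it is Class 8 (Corrosive).
Lamp oil: flash point 17.4 °C ≤ 60.5 °C → Class 3 (Flammable Liquid).
The screen-wash fluid has flash point 32.8 °C, which is ≤ 60.5 °C, so it is Class 3 (Flammable Liquid).
Class 3 net quantity: (three 91.67 L containers = 275.01 L) + 350 L = 625.01 L.
625.01 L is within the express courier limit of 1000 L for Class 3.
Class 8 quantity: two 1.38 L containers = 2.76 L.
2.76 L ≤ 5 L (express courier limit, Class 8) — within limit.
Class 3 and Class 8 may not share an outer package.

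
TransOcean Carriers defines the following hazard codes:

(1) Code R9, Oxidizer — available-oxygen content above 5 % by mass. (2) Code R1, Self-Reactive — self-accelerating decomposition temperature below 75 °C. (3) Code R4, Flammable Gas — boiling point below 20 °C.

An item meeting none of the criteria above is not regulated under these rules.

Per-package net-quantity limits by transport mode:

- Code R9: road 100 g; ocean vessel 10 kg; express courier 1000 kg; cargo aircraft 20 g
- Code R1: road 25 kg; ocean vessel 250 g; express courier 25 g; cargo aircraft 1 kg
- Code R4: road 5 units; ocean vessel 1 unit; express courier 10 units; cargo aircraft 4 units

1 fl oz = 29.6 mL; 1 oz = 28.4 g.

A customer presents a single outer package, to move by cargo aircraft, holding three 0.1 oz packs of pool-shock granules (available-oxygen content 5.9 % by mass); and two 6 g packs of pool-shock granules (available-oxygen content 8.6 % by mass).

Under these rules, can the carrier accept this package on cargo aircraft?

Pool-shock granules: available-oxygen content 5.9 % by mass > 5 % by mass → Code R9 (Oxidizer).
The pool-shock granules have available-oxygen content 8.6 % by mass, which is > 5 % by mass, so they are Code R9 (Oxidizer).
Code R9 net quantity: (three 0.1 oz packs = 8.52 g) + (two 6 g packs = 12 g) = 20.52 g.
20.52 g exceeds the cargo aircraft limit of 20 g for Code R9.

No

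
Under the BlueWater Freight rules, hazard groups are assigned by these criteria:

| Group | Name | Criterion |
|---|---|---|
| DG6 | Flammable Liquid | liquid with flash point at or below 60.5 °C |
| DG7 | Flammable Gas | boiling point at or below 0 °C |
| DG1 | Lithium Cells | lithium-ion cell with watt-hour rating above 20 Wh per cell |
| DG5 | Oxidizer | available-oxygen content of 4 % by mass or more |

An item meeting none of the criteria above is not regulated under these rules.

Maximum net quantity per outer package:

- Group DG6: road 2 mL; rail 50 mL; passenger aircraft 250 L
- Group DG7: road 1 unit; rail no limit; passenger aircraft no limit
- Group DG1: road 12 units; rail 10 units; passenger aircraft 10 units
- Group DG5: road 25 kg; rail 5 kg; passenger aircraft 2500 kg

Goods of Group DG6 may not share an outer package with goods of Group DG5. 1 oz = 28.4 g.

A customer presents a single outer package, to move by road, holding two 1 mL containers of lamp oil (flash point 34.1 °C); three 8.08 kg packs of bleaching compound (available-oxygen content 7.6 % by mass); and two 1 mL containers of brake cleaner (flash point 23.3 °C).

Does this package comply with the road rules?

The lamp oil has flash point 34.1 °C, which is ≤ 60.5 °C, so it is Group DG6 (Flammable Liquid).
Bleaching compound: available-oxygen content 7.6 % by mass ≥ 4 % by mass → Group DG5 (Oxidizer).
With flash point 23.3 °C (≤ 60.5 °C), the brake cleaner falls in Group DG6.
Group DG6 net quantity: (two 1 mL containers = 2 mL) + (two 1 mL containers = 2 mL) = 4 mL.
That exceeds the Group DG6 road limit of 2 mL.
Group DG5 quantity: three 8.08 kg packs = 24.24 kg.
24.24 kg ≤ 25 kg (road limit, Group DG5) — within limit.
Group DG6 and Group DG5 may not share an outer package.

No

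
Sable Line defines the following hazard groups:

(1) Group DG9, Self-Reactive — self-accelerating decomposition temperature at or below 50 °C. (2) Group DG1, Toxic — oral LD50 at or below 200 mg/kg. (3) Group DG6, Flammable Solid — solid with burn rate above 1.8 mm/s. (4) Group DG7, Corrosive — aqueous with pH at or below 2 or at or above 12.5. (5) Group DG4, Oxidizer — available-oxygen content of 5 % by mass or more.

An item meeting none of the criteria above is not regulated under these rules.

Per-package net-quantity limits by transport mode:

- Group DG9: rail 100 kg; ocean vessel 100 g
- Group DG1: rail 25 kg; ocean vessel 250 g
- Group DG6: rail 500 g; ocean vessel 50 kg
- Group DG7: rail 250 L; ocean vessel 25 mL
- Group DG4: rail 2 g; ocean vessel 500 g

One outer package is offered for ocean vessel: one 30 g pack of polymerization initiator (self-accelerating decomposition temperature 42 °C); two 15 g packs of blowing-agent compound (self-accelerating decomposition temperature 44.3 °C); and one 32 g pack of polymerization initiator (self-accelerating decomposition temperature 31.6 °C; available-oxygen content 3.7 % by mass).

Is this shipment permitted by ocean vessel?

Yes

Polymerization initiator: self-accelerating decomposition temperature 42 °C ≤ 50 °C → Group DG9 (Self-Reactive).
Self-accelerating decomposition temperature 44.3 °C meets the Group DG9 criterion (Self-Reactive), so the blowing-agent compound is Group DG9.
Polymerization initiator: self-accelerating decomposition temperature 31.6 °C ≤ 50 °C → Group DG9 (Self-Reactive).
Total Group DG9: 30 g + (two 15 g packs = 30 g) + 32 g = 92 g.
That is within the Group DG9 ocean vessel limit of 100 g.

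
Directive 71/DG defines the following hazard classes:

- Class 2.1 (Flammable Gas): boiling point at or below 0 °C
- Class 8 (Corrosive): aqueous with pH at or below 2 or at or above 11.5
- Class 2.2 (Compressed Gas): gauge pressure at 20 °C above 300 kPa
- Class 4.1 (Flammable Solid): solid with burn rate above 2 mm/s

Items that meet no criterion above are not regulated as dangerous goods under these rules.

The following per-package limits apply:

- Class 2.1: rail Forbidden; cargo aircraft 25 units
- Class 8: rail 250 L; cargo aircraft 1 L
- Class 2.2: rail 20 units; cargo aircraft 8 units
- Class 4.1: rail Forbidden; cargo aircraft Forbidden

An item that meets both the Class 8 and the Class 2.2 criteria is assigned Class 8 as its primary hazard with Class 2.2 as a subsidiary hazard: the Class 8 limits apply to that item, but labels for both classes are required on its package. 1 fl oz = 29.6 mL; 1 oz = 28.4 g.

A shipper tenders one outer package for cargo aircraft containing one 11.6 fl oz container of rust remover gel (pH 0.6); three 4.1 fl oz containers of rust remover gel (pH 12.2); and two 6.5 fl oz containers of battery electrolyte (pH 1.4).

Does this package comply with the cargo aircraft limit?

No

pH 0.6 meets the Class 8 criterion (Corrosive), so the rust remover gel is Class 8.
The rust remover gel has pH 12.2, which is ≥ 11.5, so it is Class 8 (Corrosive).
Battery electrolyte: pH 1.4 ≤ 2 → Class 8 (Corrosive).
Total Class 8: (one 11.6 fl oz container = 343.36 mL) + (three 4.1 fl oz containers = 364.08 mL) + (two 6.5 fl oz containers = 384.8 mL) = 1092.24 mL.
1092.24 mL exceeds the cargo aircraft limit of 1 L for Class 8.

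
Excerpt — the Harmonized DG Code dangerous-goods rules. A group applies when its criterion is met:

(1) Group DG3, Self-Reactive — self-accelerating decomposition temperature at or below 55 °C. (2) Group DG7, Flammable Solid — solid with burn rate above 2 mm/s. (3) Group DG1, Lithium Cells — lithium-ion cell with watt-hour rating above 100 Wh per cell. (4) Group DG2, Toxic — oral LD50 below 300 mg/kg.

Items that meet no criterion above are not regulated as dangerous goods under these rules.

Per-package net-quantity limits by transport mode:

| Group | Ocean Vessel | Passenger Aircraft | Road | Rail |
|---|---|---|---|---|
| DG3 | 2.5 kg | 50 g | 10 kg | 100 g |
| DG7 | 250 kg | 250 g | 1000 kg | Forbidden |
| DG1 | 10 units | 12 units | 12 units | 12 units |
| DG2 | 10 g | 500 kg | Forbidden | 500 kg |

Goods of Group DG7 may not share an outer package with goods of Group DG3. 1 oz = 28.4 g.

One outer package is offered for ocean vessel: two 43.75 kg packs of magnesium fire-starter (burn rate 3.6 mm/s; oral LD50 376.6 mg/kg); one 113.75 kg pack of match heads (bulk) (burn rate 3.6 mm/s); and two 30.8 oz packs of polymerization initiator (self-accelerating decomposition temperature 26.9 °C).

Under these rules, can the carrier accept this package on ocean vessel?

The magnesium fire-starter has burn rate 3.6 mm/s, which is > 2 mm/s, so it is Group DG7 (Flammable Solid).
Burn rate 3.6 mm/s meets the Group DG7 criterion (Flammable Solid), so the match heads (bulk) are Group DG7.
With self-accelerating decomposition temperature 26.9 °C (≤ 55 °C), the polymerization initiator falls in Group DG3.
Total Group DG7: (two 43.75 kg packs = 87.5 kg) + 113.75 kg = 201.25 kg.
That is within the Group DG7 ocean vessel limit of 250 kg.
Group DG3 quantity: two 30.8 oz packs = 1749.44 g.
1749.44 g is within the ocean vessel limit of 2.5 kg for Group DG3.
Group DG7 and Group DG3 may not share an outer package.

No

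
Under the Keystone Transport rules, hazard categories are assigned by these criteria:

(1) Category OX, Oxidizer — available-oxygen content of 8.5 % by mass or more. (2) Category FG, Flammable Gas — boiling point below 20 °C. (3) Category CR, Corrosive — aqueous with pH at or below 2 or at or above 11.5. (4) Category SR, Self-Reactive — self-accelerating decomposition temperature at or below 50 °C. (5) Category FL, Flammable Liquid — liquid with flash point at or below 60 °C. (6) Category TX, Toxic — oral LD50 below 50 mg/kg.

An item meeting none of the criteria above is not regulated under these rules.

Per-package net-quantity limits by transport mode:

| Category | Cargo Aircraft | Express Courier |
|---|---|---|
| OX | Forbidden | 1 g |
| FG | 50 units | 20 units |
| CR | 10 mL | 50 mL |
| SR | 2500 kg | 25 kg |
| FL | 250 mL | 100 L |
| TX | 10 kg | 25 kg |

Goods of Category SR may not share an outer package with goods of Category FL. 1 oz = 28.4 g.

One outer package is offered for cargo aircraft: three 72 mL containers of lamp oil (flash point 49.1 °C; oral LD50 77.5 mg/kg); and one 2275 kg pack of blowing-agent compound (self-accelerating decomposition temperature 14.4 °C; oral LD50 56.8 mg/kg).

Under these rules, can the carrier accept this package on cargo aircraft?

Lamp oil: flash point 49.1 °C ≤ 60 °C → Category FL (Flammable Liquid).
Blowing-agent compound: self-accelerating decomposition temperature 14.4 °C ≤ 50 °C → Category SR (Self-Reactive).
Category SR quantity: 2275 kg.
2275 kg is within the cargo aircraft limit of 2500 kg for Category SR.
Category FL quantity: three 72 mL containers = 216 mL.
216 mL is within the cargo aircraft limit of 250 mL for Category FL.
Category SR and Category FL may not share an outer package.

No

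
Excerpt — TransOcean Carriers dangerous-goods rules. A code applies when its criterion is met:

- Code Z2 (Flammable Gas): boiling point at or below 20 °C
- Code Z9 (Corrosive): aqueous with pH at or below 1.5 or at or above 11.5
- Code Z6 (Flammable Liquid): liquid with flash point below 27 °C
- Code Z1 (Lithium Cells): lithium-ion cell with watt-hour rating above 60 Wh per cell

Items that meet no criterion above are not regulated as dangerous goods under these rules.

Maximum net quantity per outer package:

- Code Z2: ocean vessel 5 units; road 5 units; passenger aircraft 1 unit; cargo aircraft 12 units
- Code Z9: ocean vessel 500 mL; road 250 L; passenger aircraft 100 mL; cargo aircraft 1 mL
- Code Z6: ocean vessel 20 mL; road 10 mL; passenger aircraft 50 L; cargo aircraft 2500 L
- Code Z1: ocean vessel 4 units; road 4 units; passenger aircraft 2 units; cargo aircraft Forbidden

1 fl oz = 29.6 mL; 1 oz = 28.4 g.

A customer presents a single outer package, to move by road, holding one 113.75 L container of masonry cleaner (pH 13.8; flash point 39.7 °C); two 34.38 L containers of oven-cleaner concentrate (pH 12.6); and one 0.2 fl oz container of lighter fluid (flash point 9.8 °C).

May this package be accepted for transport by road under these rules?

Yes

Masonry cleaner: pH 13.8 ≥ 11.5 → Code Z9 (Corrosive).
With pH 12.6 (≥ 11.5), the oven-cleaner concentrate falls in Code Z9.
Flash point 9.8 °C meets the Code Z6 criterion (Flammable Liquid), so the lighter fluid is Code Z6.
Code Z6 quantity: one 0.2 fl oz container = 5.92 mL.
That is within the Code Z6 road limit of 10 mL.
Total Code Z9: 113.75 L + (two 34.38 L containers = 68.76 L) = 182.51 L.
182.51 L ≤ 250 L (road limit, Code Z9) — within limit.
Every hazard code is within its road limit and no segregation rule is violated.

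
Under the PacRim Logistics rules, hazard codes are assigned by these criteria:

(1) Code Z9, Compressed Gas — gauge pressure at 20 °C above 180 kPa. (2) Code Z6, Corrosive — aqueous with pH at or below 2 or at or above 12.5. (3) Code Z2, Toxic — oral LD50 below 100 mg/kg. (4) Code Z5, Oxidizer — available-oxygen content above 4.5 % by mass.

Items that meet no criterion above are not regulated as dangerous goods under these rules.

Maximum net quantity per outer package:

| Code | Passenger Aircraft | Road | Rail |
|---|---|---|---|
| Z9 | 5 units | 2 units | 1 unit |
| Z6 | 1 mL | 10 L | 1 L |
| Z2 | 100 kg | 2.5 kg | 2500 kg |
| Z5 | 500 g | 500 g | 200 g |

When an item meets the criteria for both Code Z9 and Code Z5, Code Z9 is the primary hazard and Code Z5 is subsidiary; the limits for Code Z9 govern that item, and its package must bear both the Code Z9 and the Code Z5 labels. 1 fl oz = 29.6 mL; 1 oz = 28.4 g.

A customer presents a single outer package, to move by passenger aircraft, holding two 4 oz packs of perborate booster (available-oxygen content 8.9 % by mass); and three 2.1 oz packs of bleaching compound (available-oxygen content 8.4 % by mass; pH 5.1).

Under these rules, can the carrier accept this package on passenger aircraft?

Perborate booster: available-oxygen content 8.9 % by mass > 4.5 % by mass → Code Z5 (Oxidizer).
Bleaching compound: available-oxygen content 8.4 % by mass > 4.5 % by mass → Code Z5 (Oxidizer).
Total Code Z5: (two 4 oz packs = 227.2 g) + (three 2.1 oz packs = 178.92 g) = 406.12 g.
That is within the Code Z5 passenger aircraft limit of 500 g.

Yes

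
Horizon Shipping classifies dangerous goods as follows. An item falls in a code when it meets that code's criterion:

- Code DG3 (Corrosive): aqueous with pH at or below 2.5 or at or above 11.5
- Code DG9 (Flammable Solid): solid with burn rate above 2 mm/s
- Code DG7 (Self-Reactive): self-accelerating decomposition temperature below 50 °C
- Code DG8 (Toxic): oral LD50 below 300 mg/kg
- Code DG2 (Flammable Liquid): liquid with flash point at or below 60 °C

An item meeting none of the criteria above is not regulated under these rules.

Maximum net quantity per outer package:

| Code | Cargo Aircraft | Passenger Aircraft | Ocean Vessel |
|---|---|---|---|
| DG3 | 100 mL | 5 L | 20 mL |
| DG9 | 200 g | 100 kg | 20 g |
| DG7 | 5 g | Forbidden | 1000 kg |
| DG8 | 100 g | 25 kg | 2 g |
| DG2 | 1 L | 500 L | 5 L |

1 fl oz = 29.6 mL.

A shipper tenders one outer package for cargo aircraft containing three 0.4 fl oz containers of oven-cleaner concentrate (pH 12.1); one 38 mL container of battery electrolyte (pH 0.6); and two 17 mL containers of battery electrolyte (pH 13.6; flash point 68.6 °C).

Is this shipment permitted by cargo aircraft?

Oven-cleaner concentrate: pH 12.1 ≥ 11.5 → Code DG3 (Corrosive).
pH 0.6 meets the Code DG3 criterion (Corrosive), so the battery electrolyte is Code DG3.
The battery electrolyte has pH 13.6, which is ≥ 11.5, so it is Code DG3 (Corrosive).
Total Code DG3: (three 0.4 fl oz containers = 35.52 mL) + 38 mL + (two 17 mL containers = 34 mL) = 107.52 mL.
107.52 mL > 100 mL (cargo aircraft limit, Code DG3) — over the limit.

No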